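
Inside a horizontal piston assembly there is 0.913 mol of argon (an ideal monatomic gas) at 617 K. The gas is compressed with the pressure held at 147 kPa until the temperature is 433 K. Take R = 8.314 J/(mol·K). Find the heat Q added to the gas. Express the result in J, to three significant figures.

Isobaric: W = nRΔT = (0.913)(8.314)(-184) = -1397 J.
ΔU = nCᵥΔT with Cᵥ = 3R/2: ΔU = (0.913)(12.47)(-184) = -2095 J.
Q = ΔU + W = -2095 − 1397 = -3492 J.

Q ≈ -3490 J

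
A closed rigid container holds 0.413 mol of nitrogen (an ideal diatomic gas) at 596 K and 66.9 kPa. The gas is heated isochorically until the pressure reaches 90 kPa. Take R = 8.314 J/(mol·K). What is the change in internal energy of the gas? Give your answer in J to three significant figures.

ΔU ≈ 1770 J

Constant volume ⇒ W = 0, so Q = ΔU = nCᵥΔT with Cᵥ = 5R/2 = 20.79 J/(mol·K).
At constant V, T₂/T₁ = P₂/P₁ ⇒ ΔT = T₁(P₂/P₁ − 1) = 596·(90/66.9 − 1) = 205.8 K.
ΔU = (0.413)(20.79)(205.8) = 1767 J.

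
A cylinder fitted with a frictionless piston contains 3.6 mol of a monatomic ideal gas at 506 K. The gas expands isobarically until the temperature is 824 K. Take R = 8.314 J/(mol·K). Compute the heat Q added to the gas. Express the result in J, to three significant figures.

Isobaric: W = nRΔT = (3.6)(8.314)(318) = 9518 J.
ΔU = nCᵥΔT with Cᵥ = 3R/2: ΔU = (3.6)(12.47)(318) = 14277 J.
Q = ΔU + W = 14277 + 9518 = 23795 J.

Q ≈ 23800 J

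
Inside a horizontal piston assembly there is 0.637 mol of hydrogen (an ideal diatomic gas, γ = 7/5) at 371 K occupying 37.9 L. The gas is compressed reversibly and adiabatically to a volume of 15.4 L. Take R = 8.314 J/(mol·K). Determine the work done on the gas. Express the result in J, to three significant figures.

Adiabatic: TV^(γ−1) = const with γ = 7/5.
T₂ = T₁ (V₁/V₂)^(γ−1) = 371 × (37.9/15.4)^0.4 = 371 × 1.434 = 531.9 K.
W_by = nCᵥ(T₁ − T₂) = (0.637)(20.79)(371 − 531.9) = -2130 J.
Work on gas = −W_by = 2130 J.

W ≈ 2130 J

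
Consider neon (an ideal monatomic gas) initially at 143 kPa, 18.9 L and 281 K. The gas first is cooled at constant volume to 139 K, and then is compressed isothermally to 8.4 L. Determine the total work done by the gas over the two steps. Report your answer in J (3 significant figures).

W_total ≈ -1080 J

Step 1 (isochoric): W = 0 (constant volume).
After step 1: P = 70.74 kPa (V unchanged).
Step 2 (isothermal): W = P₁V₁ ln(V₂/V₁) = (1337) ln(8.4/18.9) = -1084 J.
W_total = 0 − 1084 = -1084 J.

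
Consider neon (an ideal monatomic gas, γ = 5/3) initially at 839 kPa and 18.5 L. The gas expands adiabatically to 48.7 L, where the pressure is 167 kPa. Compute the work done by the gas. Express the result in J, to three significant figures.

Adiabatic: W = (P₁V₁ − P₂V₂)/(γ − 1) with γ = 5/3.
P₁V₁ = 15522 J, P₂V₂ = 8133 J.
W = (15522 − 8133) / 0.6667 = 11083 J.

W ≈ 11100 J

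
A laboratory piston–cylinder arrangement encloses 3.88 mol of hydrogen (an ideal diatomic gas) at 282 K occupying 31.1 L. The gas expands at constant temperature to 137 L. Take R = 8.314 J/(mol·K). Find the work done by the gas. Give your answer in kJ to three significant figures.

Isothermal: W = nRT ln(V₂/V₁).
W = (3.88)(8.314)(282) × ln(137/31.1)
  = 9097 × 1.483
W_by_gas = 13489 J.

W ≈ 13.5 kJ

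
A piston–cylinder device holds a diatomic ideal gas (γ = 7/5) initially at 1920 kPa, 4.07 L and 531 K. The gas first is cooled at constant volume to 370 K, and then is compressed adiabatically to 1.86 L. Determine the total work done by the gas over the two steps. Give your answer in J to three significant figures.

Step 1 (isochoric): W = 0 (constant volume).
After step 1: P = 1338 kPa (V unchanged).
Step 2 (adiabatic): W = (P₁V₁ − P₂V₂)/(γ−1) = (5445 − 7448)/0.4 = -5007 J.
W_total = 0 − 5007 = -5007 J.

W_total ≈ -5010 J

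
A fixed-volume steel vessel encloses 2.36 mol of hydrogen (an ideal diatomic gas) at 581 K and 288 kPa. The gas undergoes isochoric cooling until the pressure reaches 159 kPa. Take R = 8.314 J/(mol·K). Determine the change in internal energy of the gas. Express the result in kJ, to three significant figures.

ΔU ≈ -12.8 kJ

Constant volume ⇒ W = 0, so Q = ΔU = nCᵥΔT with Cᵥ = 5R/2 = 20.79 J/(mol·K).
At constant V, T₂/T₁ = P₂/P₁ ⇒ ΔT = T₁(P₂/P₁ − 1) = 581·(159/288 − 1) = -260.2 K.
ΔU = (2.36)(20.79)(-260.2) = -12765 J.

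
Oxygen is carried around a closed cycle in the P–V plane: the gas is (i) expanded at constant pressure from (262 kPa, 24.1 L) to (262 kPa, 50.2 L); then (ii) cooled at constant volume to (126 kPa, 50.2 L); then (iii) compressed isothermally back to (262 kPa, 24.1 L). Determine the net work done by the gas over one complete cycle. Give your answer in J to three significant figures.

W_net ≈ 2200 J

Leg (i): W = PΔV = (262)(50.2 − 24.1) = 6838 J.
Leg (ii): W = 0.
Leg (iii): W = PᵢVᵢ ln(V_f/Vᵢ) = (6325) ln(24.1/50.2) = -4641 J.
W_net = 6838 − 4641 = 2197 J.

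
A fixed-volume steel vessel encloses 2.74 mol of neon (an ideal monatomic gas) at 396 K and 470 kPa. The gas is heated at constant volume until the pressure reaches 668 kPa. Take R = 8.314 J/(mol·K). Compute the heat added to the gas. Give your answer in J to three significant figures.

Constant volume ⇒ W = 0, so Q = ΔU = nCᵥΔT with Cᵥ = 3R/2 = 12.47 J/(mol·K).
At constant V, T₂/T₁ = P₂/P₁ ⇒ ΔT = T₁(P₂/P₁ − 1) = 396·(668/470 − 1) = 166.8 K.
ΔU = (2.74)(12.47)(166.8) = 5701 J.

Q ≈ 5700 J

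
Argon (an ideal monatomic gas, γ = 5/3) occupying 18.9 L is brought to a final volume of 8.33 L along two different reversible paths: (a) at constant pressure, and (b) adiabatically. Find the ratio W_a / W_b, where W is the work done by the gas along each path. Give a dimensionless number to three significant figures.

W_a / W_b ≈ 0.513

Path (a) isobaric: W = P₁(V₂ − V₁) → W_a/(P₁V₁) = -0.5593.
Path (b) adiabatic: W = P₁V₁(1 − (V₁/V₂)^(γ−1))/(γ−1) → W_b/(P₁V₁) = -1.09.
W_a / W_b = -0.5593 / -1.09 = 0.5131.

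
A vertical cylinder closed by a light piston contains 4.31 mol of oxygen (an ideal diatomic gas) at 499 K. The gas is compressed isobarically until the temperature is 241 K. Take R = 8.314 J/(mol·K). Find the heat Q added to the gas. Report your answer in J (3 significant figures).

Isobaric: W = nRΔT = (4.31)(8.314)(-258) = -9245 J.
ΔU = nCᵥΔT with Cᵥ = 5R/2: ΔU = (4.31)(20.79)(-258) = -23113 J.
Q = ΔU + W = -23113 − 9245 = -32358 J.

Q ≈ -32400 J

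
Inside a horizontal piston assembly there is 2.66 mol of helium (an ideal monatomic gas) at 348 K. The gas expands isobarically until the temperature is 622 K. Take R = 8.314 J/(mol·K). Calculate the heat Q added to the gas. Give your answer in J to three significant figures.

Isobaric: W = nRΔT = (2.66)(8.314)(274) = 6060 J.
ΔU = nCᵥΔT with Cᵥ = 3R/2: ΔU = (2.66)(12.47)(274) = 9089 J.
Q = ΔU + W = 9089 + 6060 = 15149 J.

Q ≈ 15100 J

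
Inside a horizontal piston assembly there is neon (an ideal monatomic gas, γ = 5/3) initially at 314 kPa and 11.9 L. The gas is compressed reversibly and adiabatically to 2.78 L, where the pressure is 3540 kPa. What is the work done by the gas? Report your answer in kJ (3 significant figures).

W ≈ -9.16 kJ

Adiabatic: W = (P₁V₁ − P₂V₂)/(γ − 1) with γ = 5/3.
P₁V₁ = 3737 J, P₂V₂ = 9841 J.
W = (3737 − 9841) / 0.6667 = -9157 J.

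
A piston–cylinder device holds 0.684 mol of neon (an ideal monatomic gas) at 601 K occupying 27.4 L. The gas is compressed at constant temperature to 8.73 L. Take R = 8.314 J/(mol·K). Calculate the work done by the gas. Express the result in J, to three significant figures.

W ≈ -3910 J

Isothermal: W = nRT ln(V₂/V₁).
W = (0.684)(8.314)(601) × ln(8.73/27.4)
  = 3418 × -1.144
W_by_gas = -3909 J.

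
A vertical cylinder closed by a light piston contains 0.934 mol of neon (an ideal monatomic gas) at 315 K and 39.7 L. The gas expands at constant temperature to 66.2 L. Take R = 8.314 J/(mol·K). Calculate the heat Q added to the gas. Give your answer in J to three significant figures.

Q ≈ 1250 J

Isothermal ⇒ ΔU = 0, so Q = W = nRT ln(V₂/V₁).
Q = (0.934)(8.314)(315) ln(66.2/39.7) = 2446 × 0.5113 = 1251 J.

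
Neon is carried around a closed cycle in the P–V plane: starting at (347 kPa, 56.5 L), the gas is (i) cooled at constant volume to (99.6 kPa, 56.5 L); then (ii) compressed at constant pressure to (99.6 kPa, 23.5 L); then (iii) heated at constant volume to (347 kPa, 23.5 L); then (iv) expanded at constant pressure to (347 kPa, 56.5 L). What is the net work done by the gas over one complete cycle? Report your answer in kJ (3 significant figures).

W_net ≈ 8.16 kJ

Constant-volume legs do no work.
W(ii) = (99.6)(23.5 − 56.5) = -3287 J; W(iv) = (347)(56.5 − 23.5) = 11451 J.
W_net = -3287 + 11451 = 8164 J (the clockwise enclosed area).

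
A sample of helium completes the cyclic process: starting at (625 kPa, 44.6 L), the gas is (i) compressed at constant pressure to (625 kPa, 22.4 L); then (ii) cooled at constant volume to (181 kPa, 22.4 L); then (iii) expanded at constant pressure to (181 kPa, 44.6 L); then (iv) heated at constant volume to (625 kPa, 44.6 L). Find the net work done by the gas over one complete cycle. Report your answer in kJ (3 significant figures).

W_net ≈ -9.86 kJ

Constant-volume legs do no work.
W(i) = (625)(22.4 − 44.6) = -13875 J; W(iii) = (181)(44.6 − 22.4) = 4018 J.
W_net = -13875 + 4018 = -9857 J (the counter-clockwise enclosed area).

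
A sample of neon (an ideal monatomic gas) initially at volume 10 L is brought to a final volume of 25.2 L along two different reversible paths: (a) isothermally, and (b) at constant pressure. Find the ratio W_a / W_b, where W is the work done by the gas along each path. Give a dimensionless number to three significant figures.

Path (a) isothermal: W = P₁V₁ ln(V₂/V₁) → W_a/(P₁V₁) = 0.9243.
Path (b) isobaric: W = P₁(V₂ − V₁) → W_b/(P₁V₁) = 1.52.
W_a / W_b = 0.9243 / 1.52 = 0.6081.

W_a / W_b ≈ 0.608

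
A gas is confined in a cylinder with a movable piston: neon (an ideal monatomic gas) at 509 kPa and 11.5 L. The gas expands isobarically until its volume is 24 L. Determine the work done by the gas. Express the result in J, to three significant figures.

Isobaric: W = P ΔV.
W = (509 kPa)(24 − 11.5 L) = (509)(12.5) = 6362 J.

W ≈ 6360 J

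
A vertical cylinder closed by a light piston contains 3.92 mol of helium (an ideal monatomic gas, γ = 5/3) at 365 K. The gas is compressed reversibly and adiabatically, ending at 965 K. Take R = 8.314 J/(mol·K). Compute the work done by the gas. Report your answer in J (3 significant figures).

W ≈ -29300 J

Adiabatic ⇒ Q = 0, so W_by = −ΔU = nCᵥ(T₁ − T₂).
Cᵥ = 3R/2 = 12.47 J/(mol·K).
W = (3.92)(12.47)(365 − 965) = -29332 J.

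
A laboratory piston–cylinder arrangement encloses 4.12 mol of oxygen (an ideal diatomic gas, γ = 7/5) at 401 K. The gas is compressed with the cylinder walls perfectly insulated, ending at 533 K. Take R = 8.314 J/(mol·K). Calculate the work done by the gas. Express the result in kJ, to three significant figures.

Adiabatic ⇒ Q = 0, so W_by = −ΔU = nCᵥ(T₁ − T₂).
Cᵥ = 5R/2 = 20.79 J/(mol·K).
W = (4.12)(20.79)(401 − 533) = -11304 J.

W ≈ -11.3 kJ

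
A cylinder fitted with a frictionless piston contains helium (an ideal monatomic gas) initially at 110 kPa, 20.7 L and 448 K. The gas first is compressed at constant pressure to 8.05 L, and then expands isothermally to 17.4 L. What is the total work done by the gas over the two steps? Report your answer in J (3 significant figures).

W_total ≈ -709 J

Step 1 (isobaric): W = PΔV = (110 kPa)(8.05 − 20.7 L) = -1391 J.
After step 1: P = 110 kPa, V = 8.05 L, T = 174.2 K.
Step 2 (isothermal): W = P₁V₁ ln(V₂/V₁) = (885.5) ln(17.4/8.05) = 682.5 J.
W_total = -1391 + 682.5 = -709 J.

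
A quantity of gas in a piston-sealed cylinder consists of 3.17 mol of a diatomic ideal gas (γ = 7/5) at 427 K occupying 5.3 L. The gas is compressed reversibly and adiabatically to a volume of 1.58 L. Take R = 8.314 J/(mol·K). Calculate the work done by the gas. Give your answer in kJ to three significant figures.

W ≈ -17.5 kJ

Adiabatic: TV^(γ−1) = const with γ = 7/5.
T₂ = T₁ (V₁/V₂)^(γ−1) = 427 × (5.3/1.58)^0.4 = 427 × 1.623 = 692.9 K.
W_by = nCᵥ(T₁ − T₂) = (3.17)(20.79)(427 − 692.9) = -17520 J.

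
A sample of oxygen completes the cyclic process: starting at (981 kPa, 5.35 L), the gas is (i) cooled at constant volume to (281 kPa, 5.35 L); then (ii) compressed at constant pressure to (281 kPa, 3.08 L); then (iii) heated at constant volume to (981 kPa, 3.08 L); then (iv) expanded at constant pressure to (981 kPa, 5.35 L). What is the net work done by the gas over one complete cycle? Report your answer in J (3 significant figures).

W_net ≈ 1590 J

Constant-volume legs do no work.
W(ii) = (281)(3.08 − 5.35) = -637.9 J; W(iv) = (981)(5.35 − 3.08) = 2227 J.
W_net = -637.9 + 2227 = 1589 J (the clockwise enclosed area).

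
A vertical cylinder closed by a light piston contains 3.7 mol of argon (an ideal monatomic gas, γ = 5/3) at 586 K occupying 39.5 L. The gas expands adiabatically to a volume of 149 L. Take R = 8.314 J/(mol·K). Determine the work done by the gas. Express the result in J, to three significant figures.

Adiabatic: TV^(γ−1) = const with γ = 5/3.
T₂ = T₁ (V₁/V₂)^(γ−1) = 586 × (39.5/149)^0.667 = 586 × 0.4127 = 241.8 K.
W_by = nCᵥ(T₁ − T₂) = (3.7)(12.47)(586 − 241.8) = 15881 J.

W ≈ 15900 J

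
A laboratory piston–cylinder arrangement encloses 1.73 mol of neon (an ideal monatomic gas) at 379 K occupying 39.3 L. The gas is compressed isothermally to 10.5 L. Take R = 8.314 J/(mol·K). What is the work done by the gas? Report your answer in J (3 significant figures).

Isothermal: W = nRT ln(V₂/V₁).
W = (1.73)(8.314)(379) × ln(10.5/39.3)
  = 5451 × -1.32
W_by_gas = -7195 J.

W ≈ -7190 J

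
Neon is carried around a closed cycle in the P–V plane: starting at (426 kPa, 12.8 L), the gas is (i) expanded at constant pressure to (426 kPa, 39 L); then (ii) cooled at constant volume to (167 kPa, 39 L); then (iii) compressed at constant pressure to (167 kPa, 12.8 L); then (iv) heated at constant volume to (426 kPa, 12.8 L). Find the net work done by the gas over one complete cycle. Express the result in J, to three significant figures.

Constant-volume legs do no work.
W(i) = (426)(39 − 12.8) = 11161 J; W(iii) = (167)(12.8 − 39) = -4375 J.
W_net = 11161 − 4375 = 6786 J (the clockwise enclosed area).

W_net ≈ 6790 J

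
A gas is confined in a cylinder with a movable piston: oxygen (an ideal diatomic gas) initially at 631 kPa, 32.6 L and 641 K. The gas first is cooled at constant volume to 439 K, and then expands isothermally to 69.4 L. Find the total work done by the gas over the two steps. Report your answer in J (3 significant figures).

W_total ≈ 10600 J

Step 1 (isochoric): W = 0 (constant volume).
After step 1: P = 432.2 kPa (V unchanged).
Step 2 (isothermal): W = P₁V₁ ln(V₂/V₁) = (14088) ln(69.4/32.6) = 10645 J.
W_total = 0 + 10645 = 10645 J.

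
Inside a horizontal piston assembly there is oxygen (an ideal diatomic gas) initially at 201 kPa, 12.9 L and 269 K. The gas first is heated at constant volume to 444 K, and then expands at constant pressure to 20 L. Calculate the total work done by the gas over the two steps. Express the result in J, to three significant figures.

W_total ≈ 2360 J

Step 1 (isochoric): W = 0 (constant volume).
After step 1: P = 331.8 kPa (V unchanged).
Step 2 (isobaric): W = PΔV = (331.8 kPa)(20 − 12.9 L) = 2356 J.
W_total = 0 + 2356 = 2356 J.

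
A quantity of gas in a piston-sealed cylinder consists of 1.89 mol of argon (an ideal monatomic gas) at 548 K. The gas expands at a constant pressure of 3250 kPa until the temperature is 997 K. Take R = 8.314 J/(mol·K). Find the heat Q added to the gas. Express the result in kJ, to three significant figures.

Isobaric: W = nRΔT = (1.89)(8.314)(449) = 7055 J.
ΔU = nCᵥΔT with Cᵥ = 3R/2: ΔU = (1.89)(12.47)(449) = 10583 J.
Q = ΔU + W = 10583 + 7055 = 17638 J.

Q ≈ 17.6 kJ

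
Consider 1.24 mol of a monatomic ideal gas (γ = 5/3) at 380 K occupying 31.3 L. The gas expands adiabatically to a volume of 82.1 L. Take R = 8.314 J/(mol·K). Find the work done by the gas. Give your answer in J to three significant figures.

W ≈ 2790 J

Adiabatic: TV^(γ−1) = const with γ = 5/3.
T₂ = T₁ (V₁/V₂)^(γ−1) = 380 × (31.3/82.1)^0.667 = 380 × 0.5258 = 199.8 K.
W_by = nCᵥ(T₁ − T₂) = (1.24)(12.47)(380 − 199.8) = 2787 J.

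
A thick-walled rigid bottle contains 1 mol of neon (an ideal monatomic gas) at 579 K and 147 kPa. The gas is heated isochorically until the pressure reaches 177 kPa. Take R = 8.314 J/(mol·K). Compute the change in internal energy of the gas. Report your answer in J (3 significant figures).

ΔU ≈ 1470 J

Constant volume ⇒ W = 0, so Q = ΔU = nCᵥΔT with Cᵥ = 3R/2 = 12.47 J/(mol·K).
At constant V, T₂/T₁ = P₂/P₁ ⇒ ΔT = T₁(P₂/P₁ − 1) = 579·(177/147 − 1) = 118.2 K.
ΔU = (1)(12.47)(118.2) = 1474 J.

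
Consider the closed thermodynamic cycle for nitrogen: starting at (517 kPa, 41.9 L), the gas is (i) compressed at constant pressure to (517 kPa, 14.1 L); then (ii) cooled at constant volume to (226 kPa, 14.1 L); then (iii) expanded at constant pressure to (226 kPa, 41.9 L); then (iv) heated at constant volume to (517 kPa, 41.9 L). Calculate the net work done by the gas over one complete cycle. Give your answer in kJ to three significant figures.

Constant-volume legs do no work.
W(i) = (517)(14.1 − 41.9) = -14373 J; W(iii) = (226)(41.9 − 14.1) = 6283 J.
W_net = -14373 + 6283 = -8090 J (the counter-clockwise enclosed area).

W_net ≈ -8.09 kJ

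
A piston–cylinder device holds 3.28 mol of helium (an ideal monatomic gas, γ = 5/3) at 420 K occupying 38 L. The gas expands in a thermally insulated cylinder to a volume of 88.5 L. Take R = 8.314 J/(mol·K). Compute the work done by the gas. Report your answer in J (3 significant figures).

Adiabatic: TV^(γ−1) = const with γ = 5/3.
T₂ = T₁ (V₁/V₂)^(γ−1) = 420 × (38/88.5)^0.667 = 420 × 0.5692 = 239 K.
W_by = nCᵥ(T₁ − T₂) = (3.28)(12.47)(420 − 239) = 7402 J.

W ≈ 7400 J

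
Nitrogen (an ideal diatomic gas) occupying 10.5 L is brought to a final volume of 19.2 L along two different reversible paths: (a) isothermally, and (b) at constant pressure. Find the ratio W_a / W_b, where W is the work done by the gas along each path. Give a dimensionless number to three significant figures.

Path (a) isothermal: W = P₁V₁ ln(V₂/V₁) → W_a/(P₁V₁) = 0.6035.
Path (b) isobaric: W = P₁(V₂ − V₁) → W_b/(P₁V₁) = 0.8286.
W_a / W_b = 0.6035 / 0.8286 = 0.7284.

W_a / W_b ≈ 0.728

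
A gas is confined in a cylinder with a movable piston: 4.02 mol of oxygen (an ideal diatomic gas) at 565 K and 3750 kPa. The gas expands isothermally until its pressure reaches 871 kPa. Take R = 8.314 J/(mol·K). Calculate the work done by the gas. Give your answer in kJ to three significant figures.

W ≈ 27.6 kJ

Isothermal process: W = nRT ln(V₂/V₁) = nRT ln(P₁/P₂).
W = (4.02)(8.314)(565) × ln(3750/871)
  = 18884 × ln(4.305) = 18884 × 1.46
W_by_gas = 27568 J.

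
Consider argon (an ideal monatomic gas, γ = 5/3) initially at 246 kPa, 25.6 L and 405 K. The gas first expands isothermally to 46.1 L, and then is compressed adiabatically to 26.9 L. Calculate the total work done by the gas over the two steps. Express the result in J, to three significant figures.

W_total ≈ -377 J

Step 1 (isothermal): W = P₁V₁ ln(V₂/V₁) = (6298) ln(46.1/25.6) = 3704 J.
After step 1: P = 136.6 kPa, V = 46.1 L, T = 405 K.
Step 2 (adiabatic): W = (P₁V₁ − P₂V₂)/(γ−1) = (6298 − 9019)/0.667 = -4082 J.
W_total = 3704 − 4082 = -377.2 J.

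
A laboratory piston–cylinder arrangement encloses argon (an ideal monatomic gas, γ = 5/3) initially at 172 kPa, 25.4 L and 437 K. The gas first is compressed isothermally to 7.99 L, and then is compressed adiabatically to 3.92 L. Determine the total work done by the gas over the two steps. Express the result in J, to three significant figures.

W_total ≈ -9030 J

Step 1 (isothermal): W = P₁V₁ ln(V₂/V₁) = (4369) ln(7.99/25.4) = -5053 J.
After step 1: P = 546.8 kPa, V = 7.99 L, T = 437 K.
Step 2 (adiabatic): W = (P₁V₁ − P₂V₂)/(γ−1) = (4369 − 7023)/0.667 = -3982 J.
W_total = -5053 − 3982 = -9034 J.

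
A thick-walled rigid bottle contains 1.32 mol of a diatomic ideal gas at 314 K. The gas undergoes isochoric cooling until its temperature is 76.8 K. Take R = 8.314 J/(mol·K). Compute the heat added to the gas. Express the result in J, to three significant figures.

Constant volume ⇒ W = 0, so Q = ΔU = nCᵥΔT with Cᵥ = 5R/2 = 20.79 J/(mol·K).
ΔU = (1.32)(20.79)(76.8 − 314) = -6508 J.

Q ≈ -6510 J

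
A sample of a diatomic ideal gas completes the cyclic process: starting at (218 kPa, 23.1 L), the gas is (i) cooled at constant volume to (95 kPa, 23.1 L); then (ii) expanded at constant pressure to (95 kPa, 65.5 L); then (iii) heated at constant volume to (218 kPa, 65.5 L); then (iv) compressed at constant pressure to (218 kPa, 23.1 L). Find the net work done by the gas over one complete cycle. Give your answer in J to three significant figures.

W_net ≈ -5220 J

Constant-volume legs do no work.
W(ii) = (95)(65.5 − 23.1) = 4028 J; W(iv) = (218)(23.1 − 65.5) = -9243 J.
W_net = 4028 − 9243 = -5215 J (the counter-clockwise enclosed area).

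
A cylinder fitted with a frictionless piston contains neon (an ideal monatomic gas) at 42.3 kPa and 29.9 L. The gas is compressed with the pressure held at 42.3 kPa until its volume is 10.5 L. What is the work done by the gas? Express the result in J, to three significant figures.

Isobaric: W = P ΔV.
W = (42.3 kPa)(10.5 − 29.9 L) = (42.3)(-19.4) = -820.6 J.

W ≈ -821 J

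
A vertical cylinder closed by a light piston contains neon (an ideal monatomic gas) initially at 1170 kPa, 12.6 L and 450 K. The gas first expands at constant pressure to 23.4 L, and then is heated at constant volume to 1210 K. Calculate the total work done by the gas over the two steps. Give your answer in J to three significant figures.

W_total ≈ 12600 J

Step 1 (isobaric): W = PΔV = (1170 kPa)(23.4 − 12.6 L) = 12636 J.
Step 2 (isochoric): W = 0 (constant volume).
W_total = 12636 + 0 = 12636 J.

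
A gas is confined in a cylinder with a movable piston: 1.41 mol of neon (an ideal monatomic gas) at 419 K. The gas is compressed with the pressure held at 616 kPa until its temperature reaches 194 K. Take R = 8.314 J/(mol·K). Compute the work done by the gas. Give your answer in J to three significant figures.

W ≈ -2640 J

Isobaric: W = P ΔV = nR ΔT.
W = (1.41)(8.314)(194 − 419) = -2638 J.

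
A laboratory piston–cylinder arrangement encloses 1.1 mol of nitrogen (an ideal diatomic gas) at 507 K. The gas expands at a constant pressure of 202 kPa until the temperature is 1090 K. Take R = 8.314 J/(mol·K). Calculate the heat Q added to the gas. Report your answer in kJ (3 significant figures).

Isobaric: W = nRΔT = (1.1)(8.314)(583) = 5332 J.
ΔU = nCᵥΔT with Cᵥ = 5R/2: ΔU = (1.1)(20.79)(583) = 13329 J.
Q = ΔU + W = 13329 + 5332 = 18661 J.

Q ≈ 18.7 kJ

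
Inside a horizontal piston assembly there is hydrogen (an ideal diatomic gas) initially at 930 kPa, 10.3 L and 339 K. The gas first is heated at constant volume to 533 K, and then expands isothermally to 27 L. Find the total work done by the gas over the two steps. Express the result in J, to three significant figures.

W_total ≈ 14500 J

Step 1 (isochoric): W = 0 (constant volume).
After step 1: P = 1462 kPa (V unchanged).
Step 2 (isothermal): W = P₁V₁ ln(V₂/V₁) = (15061) ln(27/10.3) = 14514 J.
W_total = 0 + 14514 = 14514 J.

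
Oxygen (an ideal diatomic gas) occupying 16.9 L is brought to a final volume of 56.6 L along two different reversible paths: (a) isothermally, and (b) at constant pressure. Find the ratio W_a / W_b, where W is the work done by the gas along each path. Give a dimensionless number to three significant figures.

W_a / W_b ≈ 0.515

Path (a) isothermal: W = P₁V₁ ln(V₂/V₁) → W_a/(P₁V₁) = 1.209.
Path (b) isobaric: W = P₁(V₂ − V₁) → W_b/(P₁V₁) = 2.349.
W_a / W_b = 1.209 / 2.349 = 0.5145.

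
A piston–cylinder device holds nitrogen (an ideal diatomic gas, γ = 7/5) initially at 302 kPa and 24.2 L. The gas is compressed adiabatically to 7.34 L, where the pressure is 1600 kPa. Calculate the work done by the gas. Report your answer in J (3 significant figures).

W ≈ -11100 J

Adiabatic: W = (P₁V₁ − P₂V₂)/(γ − 1) with γ = 7/5.
P₁V₁ = 7308 J, P₂V₂ = 11744 J.
W = (7308 − 11744) / 0.4 = -11089 J.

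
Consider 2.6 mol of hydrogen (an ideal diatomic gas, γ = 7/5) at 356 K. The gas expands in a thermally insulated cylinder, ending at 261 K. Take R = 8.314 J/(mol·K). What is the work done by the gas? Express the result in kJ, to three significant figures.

W ≈ 5.13 kJ

Adiabatic ⇒ Q = 0, so W_by = −ΔU = nCᵥ(T₁ − T₂).
Cᵥ = 5R/2 = 20.79 J/(mol·K).
W = (2.6)(20.79)(356 − 261) = 5134 J.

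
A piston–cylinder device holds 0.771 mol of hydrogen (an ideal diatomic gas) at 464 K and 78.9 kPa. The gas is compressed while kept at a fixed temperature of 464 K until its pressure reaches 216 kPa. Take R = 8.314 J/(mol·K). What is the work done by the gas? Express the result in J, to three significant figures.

Isothermal process: W = nRT ln(V₂/V₁) = nRT ln(P₁/P₂).
W = (0.771)(8.314)(464) × ln(78.9/216)
  = 2974 × ln(0.3653) = 2974 × -1.007
W_by_gas = -2995 J.

W ≈ -3000 J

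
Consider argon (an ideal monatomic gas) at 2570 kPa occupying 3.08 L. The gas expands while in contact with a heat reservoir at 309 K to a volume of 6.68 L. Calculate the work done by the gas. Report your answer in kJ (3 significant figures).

Isothermal: W = nRT ln(V₂/V₁) = P₁V₁ ln(V₂/V₁).
P₁V₁ = (2570 kPa)(3.08 L) = 7916 J.
W = 7916 × ln(6.68/3.08) = 7916 × 0.7742
W_by_gas = 6128 J.

W ≈ 6.13 kJ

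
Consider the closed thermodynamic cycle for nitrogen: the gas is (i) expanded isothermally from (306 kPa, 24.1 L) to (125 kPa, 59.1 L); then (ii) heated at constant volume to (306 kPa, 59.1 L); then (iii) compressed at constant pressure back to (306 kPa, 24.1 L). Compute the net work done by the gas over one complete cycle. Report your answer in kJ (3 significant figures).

Leg (i): W = PᵢVᵢ ln(V_f/Vᵢ) = (7375) ln(59.1/24.1) = 6615 J.
Leg (ii): W = 0.
Leg (iii): W = PΔV = (306)(24.1 − 59.1) = -10710 J.
W_net = 6615 − 10710 = -4095 J.

W_net ≈ -4.09 kJ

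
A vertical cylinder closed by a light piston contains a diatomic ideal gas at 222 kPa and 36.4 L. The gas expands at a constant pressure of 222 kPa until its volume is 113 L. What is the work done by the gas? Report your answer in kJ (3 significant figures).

W ≈ 17.0 kJ

Isobaric: W = P ΔV.
W = (222 kPa)(113 − 36.4 L) = (222)(76.6) = 17005 J.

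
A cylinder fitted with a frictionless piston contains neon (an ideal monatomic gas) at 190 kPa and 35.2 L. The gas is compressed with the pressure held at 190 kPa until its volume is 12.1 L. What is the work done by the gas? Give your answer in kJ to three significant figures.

W ≈ -4.39 kJ

Isobaric: W = P ΔV.
W = (190 kPa)(12.1 − 35.2 L) = (190)(-23.1) = -4389 J.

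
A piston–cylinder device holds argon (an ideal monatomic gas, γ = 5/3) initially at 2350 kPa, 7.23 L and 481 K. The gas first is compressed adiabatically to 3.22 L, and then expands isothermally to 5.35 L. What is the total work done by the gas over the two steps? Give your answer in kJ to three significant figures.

Step 1 (adiabatic): W = (P₁V₁ − P₂V₂)/(γ−1) = (16990 − 29134)/0.667 = -18215 J.
After step 1: P = 9048 kPa, V = 3.22 L, T = 824.8 K.
Step 2 (isothermal): W = P₁V₁ ln(V₂/V₁) = (29134) ln(5.35/3.22) = 14792 J.
W_total = -18215 + 14792 = -3423 J.

W_total ≈ -3.42 kJ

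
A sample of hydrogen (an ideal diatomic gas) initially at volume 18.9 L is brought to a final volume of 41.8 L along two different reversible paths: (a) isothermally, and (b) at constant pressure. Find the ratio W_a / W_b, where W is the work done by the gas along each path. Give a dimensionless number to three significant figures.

Path (a) isothermal: W = P₁V₁ ln(V₂/V₁) → W_a/(P₁V₁) = 0.7937.
Path (b) isobaric: W = P₁(V₂ − V₁) → W_b/(P₁V₁) = 1.212.
W_a / W_b = 0.7937 / 1.212 = 0.6551.

W_a / W_b ≈ 0.655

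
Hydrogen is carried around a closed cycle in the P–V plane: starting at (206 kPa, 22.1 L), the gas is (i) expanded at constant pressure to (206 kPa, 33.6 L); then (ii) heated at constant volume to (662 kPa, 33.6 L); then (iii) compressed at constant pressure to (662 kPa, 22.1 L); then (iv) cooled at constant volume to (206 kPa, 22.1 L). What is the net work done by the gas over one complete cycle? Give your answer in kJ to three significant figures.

Constant-volume legs do no work.
W(i) = (206)(33.6 − 22.1) = 2369 J; W(iii) = (662)(22.1 − 33.6) = -7613 J.
W_net = 2369 − 7613 = -5244 J (the counter-clockwise enclosed area).

W_net ≈ -5.24 kJ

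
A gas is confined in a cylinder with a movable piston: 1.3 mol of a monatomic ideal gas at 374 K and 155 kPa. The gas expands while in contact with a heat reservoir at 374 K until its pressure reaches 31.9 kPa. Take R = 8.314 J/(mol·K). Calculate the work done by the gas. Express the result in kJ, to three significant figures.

Isothermal process: W = nRT ln(V₂/V₁) = nRT ln(P₁/P₂).
W = (1.3)(8.314)(374) × ln(155/31.9)
  = 4042 × ln(4.859) = 4042 × 1.581
W_by_gas = 6390 J.

W ≈ 6.39 kJ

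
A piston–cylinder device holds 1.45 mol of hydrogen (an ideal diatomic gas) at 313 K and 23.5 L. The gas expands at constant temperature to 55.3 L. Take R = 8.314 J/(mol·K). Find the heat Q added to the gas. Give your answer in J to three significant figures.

Isothermal ⇒ ΔU = 0, so Q = W = nRT ln(V₂/V₁).
Q = (1.45)(8.314)(313) ln(55.3/23.5) = 3773 × 0.8558 = 3229 J.

Q ≈ 3230 J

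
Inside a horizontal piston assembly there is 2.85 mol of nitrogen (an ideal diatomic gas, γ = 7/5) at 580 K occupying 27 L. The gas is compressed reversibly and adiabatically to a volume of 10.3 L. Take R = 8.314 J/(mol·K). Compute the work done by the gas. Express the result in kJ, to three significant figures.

Adiabatic: TV^(γ−1) = const with γ = 7/5.
T₂ = T₁ (V₁/V₂)^(γ−1) = 580 × (27/10.3)^0.4 = 580 × 1.47 = 852.8 K.
W_by = nCᵥ(T₁ − T₂) = (2.85)(20.79)(580 − 852.8) = -16159 J.

W ≈ -16.2 kJ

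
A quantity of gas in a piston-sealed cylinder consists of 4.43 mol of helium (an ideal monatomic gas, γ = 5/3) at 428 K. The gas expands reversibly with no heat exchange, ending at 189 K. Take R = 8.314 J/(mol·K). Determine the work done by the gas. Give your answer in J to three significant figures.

Adiabatic ⇒ Q = 0, so W_by = −ΔU = nCᵥ(T₁ − T₂).
Cᵥ = 3R/2 = 12.47 J/(mol·K).
W = (4.43)(12.47)(428 − 189) = 13204 J.

W ≈ 13200 J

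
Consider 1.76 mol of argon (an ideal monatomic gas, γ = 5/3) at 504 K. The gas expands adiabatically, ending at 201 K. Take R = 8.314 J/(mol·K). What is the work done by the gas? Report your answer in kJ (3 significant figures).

W ≈ 6.65 kJ

Adiabatic ⇒ Q = 0, so W_by = −ΔU = nCᵥ(T₁ − T₂).
Cᵥ = 3R/2 = 12.47 J/(mol·K).
W = (1.76)(12.47)(504 − 201) = 6651 J.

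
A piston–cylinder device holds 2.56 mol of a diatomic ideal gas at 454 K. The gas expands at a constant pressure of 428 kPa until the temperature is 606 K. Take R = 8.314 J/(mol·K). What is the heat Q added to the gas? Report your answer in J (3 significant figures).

Isobaric: W = nRΔT = (2.56)(8.314)(152) = 3235 J.
ΔU = nCᵥΔT with Cᵥ = 5R/2: ΔU = (2.56)(20.79)(152) = 8088 J.
Q = ΔU + W = 8088 + 3235 = 11323 J.

Q ≈ 11300 J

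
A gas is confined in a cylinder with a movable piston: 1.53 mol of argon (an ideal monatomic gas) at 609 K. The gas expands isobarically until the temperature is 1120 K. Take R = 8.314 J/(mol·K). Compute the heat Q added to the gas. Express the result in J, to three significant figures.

Isobaric: W = nRΔT = (1.53)(8.314)(511) = 6500 J.
ΔU = nCᵥΔT with Cᵥ = 3R/2: ΔU = (1.53)(12.47)(511) = 9750 J.
Q = ΔU + W = 9750 + 6500 = 16250 J.

Q ≈ 16300 J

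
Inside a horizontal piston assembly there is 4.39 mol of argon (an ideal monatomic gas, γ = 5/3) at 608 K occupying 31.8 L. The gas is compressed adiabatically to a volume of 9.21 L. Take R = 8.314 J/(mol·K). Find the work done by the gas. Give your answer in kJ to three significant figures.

Adiabatic: TV^(γ−1) = const with γ = 5/3.
T₂ = T₁ (V₁/V₂)^(γ−1) = 608 × (31.8/9.21)^0.667 = 608 × 2.284 = 1389 K.
W_by = nCᵥ(T₁ − T₂) = (4.39)(12.47)(608 − 1389) = -42754 J.

W ≈ -42.8 kJ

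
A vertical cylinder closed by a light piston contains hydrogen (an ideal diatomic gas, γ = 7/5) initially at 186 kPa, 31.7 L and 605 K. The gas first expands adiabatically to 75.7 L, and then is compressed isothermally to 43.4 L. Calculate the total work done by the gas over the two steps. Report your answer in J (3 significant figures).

Step 1 (adiabatic): W = (P₁V₁ − P₂V₂)/(γ−1) = (5896 − 4163)/0.4 = 4334 J.
After step 1: P = 54.99 kPa, V = 75.7 L, T = 427.1 K.
Step 2 (isothermal): W = P₁V₁ ln(V₂/V₁) = (4163) ln(43.4/75.7) = -2316 J.
W_total = 4334 − 2316 = 2018 J.

W_total ≈ 2020 J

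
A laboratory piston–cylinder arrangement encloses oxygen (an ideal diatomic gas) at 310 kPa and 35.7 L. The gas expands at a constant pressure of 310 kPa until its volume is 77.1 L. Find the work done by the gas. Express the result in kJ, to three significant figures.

Isobaric: W = P ΔV.
W = (310 kPa)(77.1 − 35.7 L) = (310)(41.4) = 12834 J.

W ≈ 12.8 kJ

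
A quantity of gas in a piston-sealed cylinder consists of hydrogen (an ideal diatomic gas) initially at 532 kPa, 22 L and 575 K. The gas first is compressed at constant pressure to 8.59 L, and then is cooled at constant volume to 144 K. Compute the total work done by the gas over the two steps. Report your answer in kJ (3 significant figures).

W_total ≈ -7.13 kJ

Step 1 (isobaric): W = PΔV = (532 kPa)(8.59 − 22 L) = -7134 J.
Step 2 (isochoric): W = 0 (constant volume).
W_total = -7134 + 0 = -7134 J.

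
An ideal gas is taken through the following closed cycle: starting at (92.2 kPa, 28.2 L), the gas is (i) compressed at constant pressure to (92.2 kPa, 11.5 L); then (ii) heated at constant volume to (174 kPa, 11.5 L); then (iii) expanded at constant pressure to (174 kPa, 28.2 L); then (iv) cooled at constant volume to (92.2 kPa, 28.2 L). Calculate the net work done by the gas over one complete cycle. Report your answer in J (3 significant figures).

W_net ≈ 1370 J

Constant-volume legs do no work.
W(i) = (92.2)(11.5 − 28.2) = -1540 J; W(iii) = (174)(28.2 − 11.5) = 2906 J.
W_net = -1540 + 2906 = 1366 J (the clockwise enclosed area).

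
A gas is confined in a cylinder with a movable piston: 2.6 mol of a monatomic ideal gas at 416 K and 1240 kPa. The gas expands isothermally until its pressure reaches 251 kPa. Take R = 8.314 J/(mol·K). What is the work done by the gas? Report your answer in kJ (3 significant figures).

Isothermal process: W = nRT ln(V₂/V₁) = nRT ln(P₁/P₂).
W = (2.6)(8.314)(416) × ln(1240/251)
  = 8992 × ln(4.94) = 8992 × 1.597
W_by_gas = 14365 J.

W ≈ 14.4 kJ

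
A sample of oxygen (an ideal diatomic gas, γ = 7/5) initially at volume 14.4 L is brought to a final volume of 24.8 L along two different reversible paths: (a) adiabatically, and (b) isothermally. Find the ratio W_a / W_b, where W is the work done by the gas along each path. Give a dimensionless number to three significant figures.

W_a / W_b ≈ 0.899

Path (a) adiabatic: W = P₁V₁(1 − (V₁/V₂)^(γ−1))/(γ−1) → W_a/(P₁V₁) = 0.4886.
Path (b) isothermal: W = P₁V₁ ln(V₂/V₁) → W_b/(P₁V₁) = 0.5436.
W_a / W_b = 0.4886 / 0.5436 = 0.8987.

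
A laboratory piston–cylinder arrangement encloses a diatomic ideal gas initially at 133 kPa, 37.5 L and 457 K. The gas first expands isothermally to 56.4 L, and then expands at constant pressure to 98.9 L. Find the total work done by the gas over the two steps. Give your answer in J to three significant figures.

Step 1 (isothermal): W = P₁V₁ ln(V₂/V₁) = (4988) ln(56.4/37.5) = 2036 J.
After step 1: P = 88.43 kPa, V = 56.4 L, T = 457 K.
Step 2 (isobaric): W = PΔV = (88.43 kPa)(98.9 − 56.4 L) = 3758 J.
W_total = 2036 + 3758 = 5794 J.

W_total ≈ 5790 J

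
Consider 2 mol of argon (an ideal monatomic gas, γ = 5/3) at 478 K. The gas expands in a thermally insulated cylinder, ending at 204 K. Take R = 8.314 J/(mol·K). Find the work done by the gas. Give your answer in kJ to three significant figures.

W ≈ 6.83 kJ

Adiabatic ⇒ Q = 0, so W_by = −ΔU = nCᵥ(T₁ − T₂).
Cᵥ = 3R/2 = 12.47 J/(mol·K).
W = (2)(12.47)(478 − 204) = 6834 J.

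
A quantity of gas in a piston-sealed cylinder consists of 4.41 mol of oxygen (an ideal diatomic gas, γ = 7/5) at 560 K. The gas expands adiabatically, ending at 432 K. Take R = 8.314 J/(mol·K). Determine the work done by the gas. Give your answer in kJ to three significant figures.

Adiabatic ⇒ Q = 0, so W_by = −ΔU = nCᵥ(T₁ − T₂).
Cᵥ = 5R/2 = 20.79 J/(mol·K).
W = (4.41)(20.79)(560 − 432) = 11733 J.

W ≈ 11.7 kJ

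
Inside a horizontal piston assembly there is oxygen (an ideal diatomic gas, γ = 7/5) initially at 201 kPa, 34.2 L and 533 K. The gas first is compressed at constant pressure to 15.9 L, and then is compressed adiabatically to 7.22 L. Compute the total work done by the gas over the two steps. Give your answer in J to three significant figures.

W_total ≈ -6650 J

Step 1 (isobaric): W = PΔV = (201 kPa)(15.9 − 34.2 L) = -3678 J.
After step 1: P = 201 kPa, V = 15.9 L, T = 247.8 K.
Step 2 (adiabatic): W = (P₁V₁ − P₂V₂)/(γ−1) = (3196 − 4383)/0.4 = -2967 J.
W_total = -3678 − 2967 = -6645 J.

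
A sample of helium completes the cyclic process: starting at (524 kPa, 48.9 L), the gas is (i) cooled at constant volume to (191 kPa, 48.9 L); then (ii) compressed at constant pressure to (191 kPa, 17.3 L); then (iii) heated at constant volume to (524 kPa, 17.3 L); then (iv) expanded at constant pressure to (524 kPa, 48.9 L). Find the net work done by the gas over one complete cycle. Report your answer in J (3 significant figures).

W_net ≈ 10500 J

Constant-volume legs do no work.
W(ii) = (191)(17.3 − 48.9) = -6036 J; W(iv) = (524)(48.9 − 17.3) = 16558 J.
W_net = -6036 + 16558 = 10523 J (the clockwise enclosed area).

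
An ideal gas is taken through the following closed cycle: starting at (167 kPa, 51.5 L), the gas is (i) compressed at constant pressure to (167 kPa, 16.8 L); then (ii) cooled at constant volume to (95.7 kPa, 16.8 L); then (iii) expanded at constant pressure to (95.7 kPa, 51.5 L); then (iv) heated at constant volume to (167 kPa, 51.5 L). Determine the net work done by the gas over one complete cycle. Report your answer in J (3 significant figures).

Constant-volume legs do no work.
W(i) = (167)(16.8 − 51.5) = -5795 J; W(iii) = (95.7)(51.5 − 16.8) = 3321 J.
W_net = -5795 + 3321 = -2474 J (the counter-clockwise enclosed area).

W_net ≈ -2470 J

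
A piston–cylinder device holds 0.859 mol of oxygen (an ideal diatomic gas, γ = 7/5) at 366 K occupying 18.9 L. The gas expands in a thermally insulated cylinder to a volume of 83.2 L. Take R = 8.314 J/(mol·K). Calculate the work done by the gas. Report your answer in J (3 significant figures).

Adiabatic: TV^(γ−1) = const with γ = 7/5.
T₂ = T₁ (V₁/V₂)^(γ−1) = 366 × (18.9/83.2)^0.4 = 366 × 0.5528 = 202.3 K.
W_by = nCᵥ(T₁ − T₂) = (0.859)(20.79)(366 − 202.3) = 2923 J.

W ≈ 2920 J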